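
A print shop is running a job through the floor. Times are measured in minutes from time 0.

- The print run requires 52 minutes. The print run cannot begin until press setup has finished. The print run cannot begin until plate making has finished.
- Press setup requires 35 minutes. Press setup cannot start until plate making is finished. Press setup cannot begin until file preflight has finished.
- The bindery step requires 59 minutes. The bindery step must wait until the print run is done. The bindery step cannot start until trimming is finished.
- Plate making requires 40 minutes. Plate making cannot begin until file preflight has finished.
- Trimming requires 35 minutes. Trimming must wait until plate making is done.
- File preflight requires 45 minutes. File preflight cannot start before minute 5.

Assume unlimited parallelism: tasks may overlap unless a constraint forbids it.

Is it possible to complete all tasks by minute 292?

File preflight waits on its own release at minute 5, so it starts at minute 5 and finishes at 5 + 45 = minute 50.
After file preflight (finishes minute 50), plate making can start at minute 50 and finishes at minute 90.
Trimming waits on plate making (finishes minute 90), so it starts at minute 90 and finishes at 90 + 35 = minute 125.
For press setup: plate making (finishes minute 90); file preflight (finishes minute 50). Taking the maximum gives a start of minute 90, and it finishes at 90 + 35 = minute 125.
The print run needs all of press setup (finishes minute 125); plate making (finishes minute 90). That puts its earliest start at minute 125; it finishes at 125 + 52 = minute 177.
The bindery step needs all of the print run (finishes minute 177); trimming (finishes minute 125). That puts its earliest start at minute 177; it finishes at 177 + 59 = minute 236.
Every task is finished by minute 236, which is no later than the deadline of 292, so the schedule is feasible.

Yes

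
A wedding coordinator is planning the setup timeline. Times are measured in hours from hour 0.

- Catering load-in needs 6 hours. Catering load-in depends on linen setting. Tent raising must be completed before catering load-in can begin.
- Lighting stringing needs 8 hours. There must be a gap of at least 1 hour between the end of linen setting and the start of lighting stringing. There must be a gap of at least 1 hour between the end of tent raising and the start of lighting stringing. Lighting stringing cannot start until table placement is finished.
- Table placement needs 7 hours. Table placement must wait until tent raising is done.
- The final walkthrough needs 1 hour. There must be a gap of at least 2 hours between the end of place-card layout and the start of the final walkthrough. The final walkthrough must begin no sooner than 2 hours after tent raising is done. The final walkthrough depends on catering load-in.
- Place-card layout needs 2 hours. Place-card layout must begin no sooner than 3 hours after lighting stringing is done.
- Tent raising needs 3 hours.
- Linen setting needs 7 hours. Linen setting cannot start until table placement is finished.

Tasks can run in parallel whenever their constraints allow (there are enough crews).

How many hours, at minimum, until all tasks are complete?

Tent raising can start immediately at hour 0; it finishes at hour 3.
After tent raising (finishes hour 3), table placement can start at hour 3 and finishes at hour 10.
Linen setting waits on table placement (finishes hour 10), so it starts at hour 10 and finishes at 10 + 7 = hour 17.
Catering load-in has to wait for linen setting (finishes hour 17); tent raising (finishes hour 3). The latest of these is hour 17, so catering load-in runs hour 17 to 17 + 6 = hour 23.
For lighting stringing: linen setting (finishes hour 17, plus 1-hour gap → hour 18); tent raising (finishes hour 3, plus 1-hour gap → hour 4); table placement (finishes hour 10). Taking the maximum gives a start of hour 18, and it finishes at 18 + 8 = hour 26.
Place-card layout cannot begin until lighting stringing (finishes hour 26, plus 3-hour gap → hour 29). It runs from hour 29 to 29 + 2 = hour 31.
The final walkthrough cannot start until place-card layout (finishes hour 31, plus 2-hour gap → hour 33); tent raising (finishes hour 3, plus 2-hour gap → hour 5); catering load-in (finishes hour 23). The controlling bound is hour 33, so the final walkthrough finishes at 33 + 1 = hour 34.
All tasks are finished once the last one completes. Finish times: Tent raising at 3, Table placement at 10, Linen setting at 17, Lighting stringing at 26, Catering load-in at 23, Place-card layout at 31, The final walkthrough at 34. The latest is hour 34.

34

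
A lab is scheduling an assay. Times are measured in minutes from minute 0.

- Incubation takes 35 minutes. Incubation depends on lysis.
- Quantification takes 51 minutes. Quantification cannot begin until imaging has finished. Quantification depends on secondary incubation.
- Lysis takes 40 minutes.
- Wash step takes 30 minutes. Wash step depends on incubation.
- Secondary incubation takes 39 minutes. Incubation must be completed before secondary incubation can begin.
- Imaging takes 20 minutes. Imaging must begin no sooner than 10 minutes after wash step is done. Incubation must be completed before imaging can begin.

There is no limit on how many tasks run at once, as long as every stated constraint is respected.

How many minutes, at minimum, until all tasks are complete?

Lysis can start immediately at minute 0; it finishes at minute 40.
Incubation waits on lysis (finishes minute 40), so it starts at minute 40 and finishes at 40 + 35 = minute 75.
Secondary incubation cannot begin until incubation (finishes minute 75). It runs from minute 75 to 75 + 39 = minute 114.
After incubation (finishes minute 75), wash step can start at minute 75 and finishes at minute 105.
Imaging cannot start until wash step (finishes minute 105, plus 10-minute gap → minute 115); incubation (finishes minute 75). The controlling bound is minute 115, so imaging finishes at 115 + 20 = minute 135.
Quantification cannot start until imaging (finishes minute 135); secondary incubation (finishes minute 114). The controlling bound is minute 135, so quantification finishes at 135 + 51 = minute 186.
All tasks are finished once the last one completes. Finish times: Lysis at 40, Incubation at 75, Wash step at 105, Secondary incubation at 114, Imaging at 135, Quantification at 186. The latest is minute 186.

186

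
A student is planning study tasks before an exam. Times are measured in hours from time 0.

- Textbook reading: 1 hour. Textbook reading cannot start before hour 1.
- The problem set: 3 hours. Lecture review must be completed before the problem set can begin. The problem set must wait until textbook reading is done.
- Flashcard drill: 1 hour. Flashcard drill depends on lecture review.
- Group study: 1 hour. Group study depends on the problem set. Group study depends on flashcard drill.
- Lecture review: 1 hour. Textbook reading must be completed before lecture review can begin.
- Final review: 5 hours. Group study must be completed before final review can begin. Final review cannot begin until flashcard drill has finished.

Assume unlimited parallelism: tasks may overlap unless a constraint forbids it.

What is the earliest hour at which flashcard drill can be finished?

After its own release at hour 1, textbook reading can start at hour 1 and finishes at hour 2.
Lecture review waits on textbook reading (finishes hour 2), so it starts at hour 2 and finishes at 2 + 1 = hour 3.
Flashcard drill cannot begin until lecture review (finishes hour 3). It runs from hour 3 to 3 + 1 = hour 4.

4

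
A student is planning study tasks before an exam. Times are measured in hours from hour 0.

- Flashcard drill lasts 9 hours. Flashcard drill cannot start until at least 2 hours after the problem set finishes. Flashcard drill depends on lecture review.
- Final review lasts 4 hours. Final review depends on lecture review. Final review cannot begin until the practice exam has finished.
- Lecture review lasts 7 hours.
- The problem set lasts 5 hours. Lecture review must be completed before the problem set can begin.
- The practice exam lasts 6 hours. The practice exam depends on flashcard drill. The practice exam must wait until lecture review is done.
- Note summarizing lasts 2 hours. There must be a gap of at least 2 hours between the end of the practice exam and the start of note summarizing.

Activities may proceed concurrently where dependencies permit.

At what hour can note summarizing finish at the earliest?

33

Nothing blocks lecture review, so it runs from hour 0 to hour 7.
The problem set waits on lecture review (finishes hour 7), so it starts at hour 7 and finishes at 7 + 5 = hour 12.
For flashcard drill: the problem set (finishes hour 12, plus 2-hour gap → hour 14); lecture review (finishes hour 7). Taking the maximum gives a start of hour 14, and it finishes at 14 + 9 = hour 23.
The practice exam needs all of flashcard drill (finishes hour 23); lecture review (finishes hour 7). That puts its earliest start at hour 23; it finishes at 23 + 6 = hour 29.
Note summarizing waits on the practice exam (finishes hour 29, plus 2-hour gap → hour 31), so it starts at hour 31 and finishes at 31 + 2 = hour 33.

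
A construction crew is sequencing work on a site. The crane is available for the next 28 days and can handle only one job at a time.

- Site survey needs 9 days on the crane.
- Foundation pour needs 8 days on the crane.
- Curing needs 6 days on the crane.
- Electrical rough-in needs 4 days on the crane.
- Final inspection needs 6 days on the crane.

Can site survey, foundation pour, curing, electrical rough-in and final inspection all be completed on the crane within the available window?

No

Running back to back, the jobs need 9 + 8 + 6 + 4 + 6 = 33 days on the crane.
Since 33 > 28, they cannot all fit.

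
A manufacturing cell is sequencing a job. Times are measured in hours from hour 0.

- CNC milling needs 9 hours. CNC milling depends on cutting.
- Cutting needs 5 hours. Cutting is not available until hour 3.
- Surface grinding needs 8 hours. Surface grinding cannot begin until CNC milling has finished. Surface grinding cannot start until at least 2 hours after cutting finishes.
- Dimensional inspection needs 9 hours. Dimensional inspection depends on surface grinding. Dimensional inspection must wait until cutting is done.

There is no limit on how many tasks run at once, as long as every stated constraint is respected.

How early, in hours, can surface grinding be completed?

25

Cutting waits on its own release at hour 3, so it starts at hour 3 and finishes at 3 + 5 = hour 8.
CNC milling waits on cutting (finishes hour 8), so it starts at hour 8 and finishes at 8 + 9 = hour 17.
For surface grinding: CNC milling (finishes hour 17); cutting (finishes hour 8, plus 2-hour gap → hour 10). Taking the maximum gives a start of hour 17, and it finishes at 17 + 8 = hour 25.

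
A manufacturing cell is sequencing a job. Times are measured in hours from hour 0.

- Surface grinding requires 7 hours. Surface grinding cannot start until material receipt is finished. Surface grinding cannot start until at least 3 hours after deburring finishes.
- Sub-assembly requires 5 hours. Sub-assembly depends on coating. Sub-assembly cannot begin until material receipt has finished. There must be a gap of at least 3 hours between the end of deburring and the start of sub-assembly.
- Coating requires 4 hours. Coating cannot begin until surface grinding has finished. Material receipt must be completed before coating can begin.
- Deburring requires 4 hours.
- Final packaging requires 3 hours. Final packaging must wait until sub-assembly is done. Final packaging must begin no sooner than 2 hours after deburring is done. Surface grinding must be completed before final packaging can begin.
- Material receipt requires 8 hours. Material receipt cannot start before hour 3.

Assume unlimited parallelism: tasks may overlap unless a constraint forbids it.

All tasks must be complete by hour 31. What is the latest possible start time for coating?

19

Final packaging has no dependents, so it just needs to finish by hour 31. Starting by 31 − 3 = hour 28 achieves that.
Sub-assembly has to be done before final packaging (must start by hour 28). That means finishing by hour 28, i.e. starting by 28 − 5 = hour 23.
Coating has to be done before sub-assembly (must start by hour 23). That means finishing by hour 23, i.e. starting by 23 − 4 = hour 19.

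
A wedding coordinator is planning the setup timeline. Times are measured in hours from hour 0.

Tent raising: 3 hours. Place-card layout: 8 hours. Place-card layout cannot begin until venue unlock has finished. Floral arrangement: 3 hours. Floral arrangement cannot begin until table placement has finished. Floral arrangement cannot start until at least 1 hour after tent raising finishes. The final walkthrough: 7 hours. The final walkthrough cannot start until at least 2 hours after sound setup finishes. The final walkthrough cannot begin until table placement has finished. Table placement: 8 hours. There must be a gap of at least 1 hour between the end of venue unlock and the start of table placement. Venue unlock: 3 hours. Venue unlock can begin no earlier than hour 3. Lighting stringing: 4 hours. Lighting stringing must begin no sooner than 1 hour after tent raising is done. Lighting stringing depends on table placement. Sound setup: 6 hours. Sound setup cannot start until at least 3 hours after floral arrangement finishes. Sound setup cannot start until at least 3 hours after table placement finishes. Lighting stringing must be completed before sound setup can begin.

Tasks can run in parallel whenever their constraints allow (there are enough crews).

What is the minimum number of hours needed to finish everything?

36

Tent raising has no prerequisites, so it starts at hour 0 and finishes at hour 3.
Venue unlock cannot begin until its own release at hour 3. It runs from hour 3 to 3 + 3 = hour 6.
Place-card layout cannot begin until venue unlock (finishes hour 6). It runs from hour 6 to 6 + 8 = hour 14.
Table placement waits on venue unlock (finishes hour 6, plus 1-hour gap → hour 7), so it starts at hour 7 and finishes at 7 + 8 = hour 15.
For lighting stringing: tent raising (finishes hour 3, plus 1-hour gap → hour 4); table placement (finishes hour 15). Taking the maximum gives a start of hour 15, and it finishes at 15 + 4 = hour 19.
Floral arrangement has to wait for table placement (finishes hour 15); tent raising (finishes hour 3, plus 1-hour gap → hour 4). The latest of these is hour 15, so floral arrangement runs hour 15 to 15 + 3 = hour 18.
Sound setup has to wait for floral arrangement (finishes hour 18, plus 3-hour gap → hour 21); table placement (finishes hour 15, plus 3-hour gap → hour 18); lighting stringing (finishes hour 19). The latest of these is hour 21, so sound setup runs hour 21 to 21 + 6 = hour 27.
For the final walkthrough: sound setup (finishes hour 27, plus 2-hour gap → hour 29); table placement (finishes hour 15). Taking the maximum gives a start of hour 29, and it finishes at 29 + 7 = hour 36.
All tasks are finished once the last one completes. Finish times: Venue unlock at 6, Tent raising at 3, Table placement at 15, Floral arrangement at 18, Lighting stringing at 19, Sound setup at 27, Place-card layout at 14, The final walkthrough at 36. The latest is hour 36.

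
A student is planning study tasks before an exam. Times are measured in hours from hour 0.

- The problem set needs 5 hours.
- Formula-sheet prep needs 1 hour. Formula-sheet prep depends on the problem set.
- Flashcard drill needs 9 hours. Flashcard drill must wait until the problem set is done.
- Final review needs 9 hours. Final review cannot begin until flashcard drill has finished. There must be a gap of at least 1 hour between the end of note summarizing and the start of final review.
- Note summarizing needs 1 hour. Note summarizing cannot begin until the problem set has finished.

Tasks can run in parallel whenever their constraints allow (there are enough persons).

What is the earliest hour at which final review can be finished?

The problem set has no prerequisites, so it starts at hour 0 and finishes at hour 5.
Note summarizing waits on the problem set (finishes hour 5), so it starts at hour 5 and finishes at 5 + 1 = hour 6.
Flashcard drill cannot begin until the problem set (finishes hour 5). It runs from hour 5 to 5 + 9 = hour 14.
For final review: flashcard drill (finishes hour 14); note summarizing (finishes hour 6, plus 1-hour gap → hour 7). Taking the maximum gives a start of hour 14, and it finishes at 14 + 9 = hour 23.

23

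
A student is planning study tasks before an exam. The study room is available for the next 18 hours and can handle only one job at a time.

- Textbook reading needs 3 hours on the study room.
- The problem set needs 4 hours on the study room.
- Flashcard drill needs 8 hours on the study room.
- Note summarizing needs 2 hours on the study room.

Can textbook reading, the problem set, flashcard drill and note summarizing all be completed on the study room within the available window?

Yes

Running back to back, the jobs need 3 + 4 + 8 + 2 = 17 hours on the study room.
Since 17 ≤ 18, they fit within the window.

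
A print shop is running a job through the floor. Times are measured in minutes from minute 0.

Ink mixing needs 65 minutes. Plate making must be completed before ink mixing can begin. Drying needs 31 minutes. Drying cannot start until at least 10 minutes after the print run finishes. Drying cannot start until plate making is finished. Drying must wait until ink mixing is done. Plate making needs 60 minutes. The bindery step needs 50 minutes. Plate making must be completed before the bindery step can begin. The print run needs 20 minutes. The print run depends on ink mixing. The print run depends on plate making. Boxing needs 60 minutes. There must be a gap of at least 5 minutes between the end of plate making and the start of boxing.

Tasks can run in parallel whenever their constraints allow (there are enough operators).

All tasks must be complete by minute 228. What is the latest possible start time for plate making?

Nothing follows drying; the deadline of minute 228 is its only limit. It must start by 228 − 31 = minute 197.
The print run feeds into drying (must start by minute 197, minus 10-minute gap → minute 187); so the print run must finish by minute 187 and therefore start by minute 167.
Ink mixing must finish in time for the print run (must start by minute 167); drying (must start by minute 197). The tightest is minute 167, so ink mixing must start by 167 − 65 = minute 102.
The bindery step must finish by minute 228; it takes 50 minutes, so it must start by 228 − 50 = minute 178.
Boxing has no dependents, so it just needs to finish by minute 228. Starting by 228 − 60 = minute 168 achieves that.
Plate making feeds ink mixing (must start by minute 102); the print run (must start by minute 167); drying (must start by minute 197); the bindery step (must start by minute 178); boxing (must start by minute 168, minus 5-minute gap → minute 163). Taking the minimum, plate making must finish by minute 102 and start by 102 − 60 = minute 42.

42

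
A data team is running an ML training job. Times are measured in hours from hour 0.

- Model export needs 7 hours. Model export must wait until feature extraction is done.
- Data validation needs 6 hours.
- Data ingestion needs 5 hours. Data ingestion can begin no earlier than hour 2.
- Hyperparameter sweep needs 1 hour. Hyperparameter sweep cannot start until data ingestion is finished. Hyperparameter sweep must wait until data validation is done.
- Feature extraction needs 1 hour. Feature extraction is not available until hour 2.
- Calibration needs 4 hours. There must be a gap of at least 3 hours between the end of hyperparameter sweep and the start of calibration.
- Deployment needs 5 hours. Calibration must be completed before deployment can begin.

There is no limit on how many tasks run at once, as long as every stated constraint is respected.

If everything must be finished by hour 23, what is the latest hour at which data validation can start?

To finish by hour 23, deployment (duration 5) must start no later than hour 18.
Since deployment (must start by hour 18) depends on it, calibration must finish by hour 18. Backing off its 4-hour duration gives a latest start of hour 14.
Hyperparameter sweep must finish before calibration (must start by hour 14, minus 3-hour gap → hour 11). With a 1-hour duration, hyperparameter sweep must start by 11 − 1 = hour 10.
Since hyperparameter sweep (must start by hour 10) depends on it, data validation must finish by hour 10. Backing off its 6-hour duration gives a latest start of hour 4.

4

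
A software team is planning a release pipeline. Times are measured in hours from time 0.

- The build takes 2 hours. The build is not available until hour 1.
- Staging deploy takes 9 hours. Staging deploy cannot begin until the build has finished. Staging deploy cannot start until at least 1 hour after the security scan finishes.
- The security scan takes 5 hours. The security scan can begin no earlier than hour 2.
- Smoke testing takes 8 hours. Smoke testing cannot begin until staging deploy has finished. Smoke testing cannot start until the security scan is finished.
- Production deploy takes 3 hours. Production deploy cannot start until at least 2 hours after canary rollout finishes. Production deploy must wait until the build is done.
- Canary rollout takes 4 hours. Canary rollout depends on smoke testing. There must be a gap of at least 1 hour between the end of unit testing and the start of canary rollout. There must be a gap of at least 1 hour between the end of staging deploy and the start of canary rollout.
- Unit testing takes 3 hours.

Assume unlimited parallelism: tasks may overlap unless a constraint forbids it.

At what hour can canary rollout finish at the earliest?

29

The security scan waits on its own release at hour 2, so it starts at hour 2 and finishes at 2 + 5 = hour 7.
Unit testing can start immediately at hour 0; it finishes at hour 3.
After its own release at hour 1, the build can start at hour 1 and finishes at hour 3.
Staging deploy cannot start until the build (finishes hour 3); the security scan (finishes hour 7, plus 1-hour gap → hour 8). The controlling bound is hour 8, so staging deploy finishes at 8 + 9 = hour 17.
For smoke testing: staging deploy (finishes hour 17); the security scan (finishes hour 7). Taking the maximum gives a start of hour 17, and it finishes at 17 + 8 = hour 25.
Canary rollout has to wait for smoke testing (finishes hour 25); unit testing (finishes hour 3, plus 1-hour gap → hour 4); staging deploy (finishes hour 17, plus 1-hour gap → hour 18). The latest of these is hour 25, so canary rollout runs hour 25 to 25 + 4 = hour 29.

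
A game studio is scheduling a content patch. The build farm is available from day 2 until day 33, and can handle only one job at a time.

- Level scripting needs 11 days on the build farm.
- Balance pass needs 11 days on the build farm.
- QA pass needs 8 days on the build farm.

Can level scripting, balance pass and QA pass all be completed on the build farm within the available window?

The build farm window is 33 − 2 = 31 days.
Running back to back, the jobs need 11 + 11 + 8 = 30 days on the build farm.
Since 30 ≤ 31, they fit within the window.

Yes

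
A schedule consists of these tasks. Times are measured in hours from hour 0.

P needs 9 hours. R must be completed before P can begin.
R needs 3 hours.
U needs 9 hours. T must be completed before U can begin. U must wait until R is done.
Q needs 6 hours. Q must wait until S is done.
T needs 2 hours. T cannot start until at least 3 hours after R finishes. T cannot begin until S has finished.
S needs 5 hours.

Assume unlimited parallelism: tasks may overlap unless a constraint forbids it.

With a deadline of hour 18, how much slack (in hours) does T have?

1

Nothing blocks S, so it runs from hour 0 to hour 5.
R can start immediately at hour 0; it finishes at hour 3.
T cannot start until R (finishes hour 3, plus 3-hour gap → hour 6); S (finishes hour 5). The controlling bound is hour 6, so T finishes at 6 + 2 = hour 8.

Working backward from the deadline:
U must finish by hour 18; it takes 9 hours, so it must start by 18 − 9 = hour 9.
Since U (must start by hour 9) depends on it, T must finish by hour 9. Backing off its 2-hour duration gives a latest start of hour 7.
So T can start as early as hour 6 and as late as hour 7, giving 7 − 6 = 1 hour of slack.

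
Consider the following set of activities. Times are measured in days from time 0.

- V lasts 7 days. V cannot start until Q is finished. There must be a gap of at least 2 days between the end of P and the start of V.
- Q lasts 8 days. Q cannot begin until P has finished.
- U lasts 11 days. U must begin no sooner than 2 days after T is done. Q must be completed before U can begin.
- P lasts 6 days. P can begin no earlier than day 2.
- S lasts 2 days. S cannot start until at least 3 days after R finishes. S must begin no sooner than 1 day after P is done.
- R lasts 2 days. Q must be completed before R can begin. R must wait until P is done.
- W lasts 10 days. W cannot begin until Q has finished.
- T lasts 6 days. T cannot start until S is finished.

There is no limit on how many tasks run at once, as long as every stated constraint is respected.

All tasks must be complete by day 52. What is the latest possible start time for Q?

18

Nothing follows U; the deadline of day 52 is its only limit. It must start by 52 − 11 = day 41.
Since U (must start by day 41, minus 2-day gap → day 39) depends on it, T must finish by day 39. Backing off its 6-day duration gives a latest start of day 33.
S feeds into T (must start by day 33); so S must finish by day 33 and therefore start by day 31.
Since S (must start by day 31, minus 3-day gap → day 28) depends on it, R must finish by day 28. Backing off its 2-day duration gives a latest start of day 26.
Nothing follows V; the deadline of day 52 is its only limit. It must start by 52 − 7 = day 45.
W must finish by day 52; it takes 10 days, so it must start by 52 − 10 = day 42.
Q must finish in time for R (must start by day 26); U (must start by day 41); V (must start by day 45); W (must start by day 42). The tightest is day 26, so Q must start by 26 − 8 = day 18.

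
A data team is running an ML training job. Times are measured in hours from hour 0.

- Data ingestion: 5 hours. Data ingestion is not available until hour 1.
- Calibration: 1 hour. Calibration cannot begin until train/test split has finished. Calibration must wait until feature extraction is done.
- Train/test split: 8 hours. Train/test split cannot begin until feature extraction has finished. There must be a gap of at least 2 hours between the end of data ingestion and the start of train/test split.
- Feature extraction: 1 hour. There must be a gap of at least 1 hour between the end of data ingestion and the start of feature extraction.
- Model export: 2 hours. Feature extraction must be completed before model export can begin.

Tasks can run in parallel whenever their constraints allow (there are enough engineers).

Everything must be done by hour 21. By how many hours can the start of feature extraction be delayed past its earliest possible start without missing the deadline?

4

Data ingestion cannot begin until its own release at hour 1. It runs from hour 1 to 1 + 5 = hour 6.
Feature extraction cannot begin until data ingestion (finishes hour 6, plus 1-hour gap → hour 7). It runs from hour 7 to 7 + 1 = hour 8.

Working backward from the deadline:
Calibration has no dependents, so it just needs to finish by hour 21. Starting by 21 − 1 = hour 20 achieves that.
Train/test split has to be done before calibration (must start by hour 20). That means finishing by hour 20, i.e. starting by 20 − 8 = hour 12.
Model export has no dependents, so it just needs to finish by hour 21. Starting by 21 − 2 = hour 19 achieves that.
Feature extraction feeds train/test split (must start by hour 12); calibration (must start by hour 20); model export (must start by hour 19). Taking the minimum, feature extraction must finish by hour 12 and start by 12 − 1 = hour 11.
So feature extraction can start as early as hour 7 and as late as hour 11, giving 11 − 7 = 4 hours of slack.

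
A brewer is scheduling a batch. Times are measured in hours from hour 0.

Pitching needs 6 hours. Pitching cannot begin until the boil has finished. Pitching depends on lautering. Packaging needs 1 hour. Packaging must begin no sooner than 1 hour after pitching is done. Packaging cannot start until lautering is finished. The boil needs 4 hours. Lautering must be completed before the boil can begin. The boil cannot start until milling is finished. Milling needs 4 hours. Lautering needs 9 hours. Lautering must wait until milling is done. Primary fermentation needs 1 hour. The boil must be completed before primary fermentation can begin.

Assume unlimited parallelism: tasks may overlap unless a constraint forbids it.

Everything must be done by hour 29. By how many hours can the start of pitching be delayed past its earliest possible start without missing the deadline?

4

Milling can start immediately at hour 0; it finishes at hour 4.
Lautering waits on milling (finishes hour 4), so it starts at hour 4 and finishes at 4 + 9 = hour 13.
For the boil: lautering (finishes hour 13); milling (finishes hour 4). Taking the maximum gives a start of hour 13, and it finishes at 13 + 4 = hour 17.
Pitching cannot start until the boil (finishes hour 17); lautering (finishes hour 13). The controlling bound is hour 17, so pitching finishes at 17 + 6 = hour 23.

Working backward from the deadline:
To finish by hour 29, packaging (duration 1) must start no later than hour 28.
Since packaging (must start by hour 28, minus 1-hour gap → hour 27) depends on it, pitching must finish by hour 27. Backing off its 6-hour duration gives a latest start of hour 21.
So pitching can start as early as hour 17 and as late as hour 21, giving 21 − 17 = 4 hours of slack.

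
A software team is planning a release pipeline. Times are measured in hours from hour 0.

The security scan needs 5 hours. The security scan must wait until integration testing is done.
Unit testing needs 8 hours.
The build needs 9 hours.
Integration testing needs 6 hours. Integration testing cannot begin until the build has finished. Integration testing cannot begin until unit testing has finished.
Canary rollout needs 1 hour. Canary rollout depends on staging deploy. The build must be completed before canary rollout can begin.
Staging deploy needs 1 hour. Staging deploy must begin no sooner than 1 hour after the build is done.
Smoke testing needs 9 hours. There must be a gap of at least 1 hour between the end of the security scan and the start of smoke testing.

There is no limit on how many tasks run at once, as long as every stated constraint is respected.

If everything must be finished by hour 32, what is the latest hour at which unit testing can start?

3

Nothing follows smoke testing; the deadline of hour 32 is its only limit. It must start by 32 − 9 = hour 23.
The security scan feeds into smoke testing (must start by hour 23, minus 1-hour gap → hour 22); so the security scan must finish by hour 22 and therefore start by hour 17.
Integration testing feeds into the security scan (must start by hour 17); so integration testing must finish by hour 17 and therefore start by hour 11.
Unit testing has to be done before integration testing (must start by hour 11). That means finishing by hour 11, i.e. starting by 11 − 8 = hour 3.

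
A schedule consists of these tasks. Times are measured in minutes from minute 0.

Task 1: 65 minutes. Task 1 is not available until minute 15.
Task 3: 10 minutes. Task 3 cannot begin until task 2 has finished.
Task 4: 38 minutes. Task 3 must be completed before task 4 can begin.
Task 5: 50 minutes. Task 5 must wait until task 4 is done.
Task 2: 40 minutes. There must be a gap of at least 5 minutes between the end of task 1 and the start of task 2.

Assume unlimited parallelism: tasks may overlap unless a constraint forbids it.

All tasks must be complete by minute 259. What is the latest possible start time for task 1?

To finish by minute 259, task 5 (duration 50) must start no later than minute 209.
Task 4 has to be done before task 5 (must start by minute 209). That means finishing by minute 209, i.e. starting by 209 − 38 = minute 171.
Since task 4 (must start by minute 171) depends on it, task 3 must finish by minute 171. Backing off its 10-minute duration gives a latest start of minute 161.
Since task 3 (must start by minute 161) depends on it, task 2 must finish by minute 161. Backing off its 40-minute duration gives a latest start of minute 121.
Task 1 must finish before task 2 (must start by minute 121, minus 5-minute gap → minute 116). With a 65-minute duration, task 1 must start by 116 − 65 = minute 51.

51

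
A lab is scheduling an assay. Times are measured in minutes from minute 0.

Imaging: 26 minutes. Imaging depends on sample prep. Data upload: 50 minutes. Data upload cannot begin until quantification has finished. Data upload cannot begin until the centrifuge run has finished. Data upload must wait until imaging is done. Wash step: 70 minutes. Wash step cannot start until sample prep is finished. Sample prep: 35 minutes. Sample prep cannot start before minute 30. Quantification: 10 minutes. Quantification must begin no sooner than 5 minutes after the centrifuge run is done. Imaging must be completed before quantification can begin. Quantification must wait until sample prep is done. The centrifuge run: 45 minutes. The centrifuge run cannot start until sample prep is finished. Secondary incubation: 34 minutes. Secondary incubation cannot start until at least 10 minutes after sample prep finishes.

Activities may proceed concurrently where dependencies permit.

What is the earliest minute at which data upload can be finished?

Sample prep waits on its own release at minute 30, so it starts at minute 30 and finishes at 30 + 35 = minute 65.
Imaging waits on sample prep (finishes minute 65), so it starts at minute 65 and finishes at 65 + 26 = minute 91.
After sample prep (finishes minute 65), the centrifuge run can start at minute 65 and finishes at minute 110.
For quantification: the centrifuge run (finishes minute 110, plus 5-minute gap → minute 115); imaging (finishes minute 91); sample prep (finishes minute 65). Taking the maximum gives a start of minute 115, and it finishes at 115 + 10 = minute 125.
Data upload cannot start until quantification (finishes minute 125); the centrifuge run (finishes minute 110); imaging (finishes minute 91). The controlling bound is minute 125, so data upload finishes at 125 + 50 = minute 175.

175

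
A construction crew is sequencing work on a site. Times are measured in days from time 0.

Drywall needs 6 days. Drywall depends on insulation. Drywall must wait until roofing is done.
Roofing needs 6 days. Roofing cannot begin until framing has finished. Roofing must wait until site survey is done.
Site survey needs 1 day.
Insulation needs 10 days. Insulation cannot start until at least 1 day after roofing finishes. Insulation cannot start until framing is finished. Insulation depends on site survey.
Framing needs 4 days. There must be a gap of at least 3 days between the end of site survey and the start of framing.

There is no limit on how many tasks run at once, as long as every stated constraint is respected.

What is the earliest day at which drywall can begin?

25

Nothing blocks site survey, so it runs from day 0 to day 1.
Framing cannot begin until site survey (finishes day 1, plus 3-day gap → day 4). It runs from day 4 to 4 + 4 = day 8.
Roofing has to wait for framing (finishes day 8); site survey (finishes day 1). The latest of these is day 8, so roofing runs day 8 to 8 + 6 = day 14.
Insulation needs all of roofing (finishes day 14, plus 1-day gap → day 15); framing (finishes day 8); site survey (finishes day 1). That puts its earliest start at day 15; it finishes at 15 + 10 = day 25.
Drywall waits on insulation (finishes day 25); roofing (finishes day 14). The latest of these is day 25, which is the earliest drywall can start.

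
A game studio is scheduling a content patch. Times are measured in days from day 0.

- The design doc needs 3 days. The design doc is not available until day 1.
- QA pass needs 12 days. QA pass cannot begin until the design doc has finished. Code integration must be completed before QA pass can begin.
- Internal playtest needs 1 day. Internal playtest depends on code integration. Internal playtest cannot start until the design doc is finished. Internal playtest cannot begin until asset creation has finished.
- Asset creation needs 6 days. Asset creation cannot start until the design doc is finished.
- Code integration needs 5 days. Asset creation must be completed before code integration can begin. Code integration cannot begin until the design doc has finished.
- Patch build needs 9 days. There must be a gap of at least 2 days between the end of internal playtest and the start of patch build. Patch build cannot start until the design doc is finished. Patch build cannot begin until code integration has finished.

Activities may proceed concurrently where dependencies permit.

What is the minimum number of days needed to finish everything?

27

The design doc cannot begin until its own release at day 1. It runs from day 1 to 1 + 3 = day 4.
After the design doc (finishes day 4), asset creation can start at day 4 and finishes at day 10.
For code integration: asset creation (finishes day 10); the design doc (finishes day 4). Taking the maximum gives a start of day 10, and it finishes at 10 + 5 = day 15.
QA pass has to wait for the design doc (finishes day 4); code integration (finishes day 15). The latest of these is day 15, so QA pass runs day 15 to 15 + 12 = day 27.
Internal playtest has to wait for code integration (finishes day 15); the design doc (finishes day 4); asset creation (finishes day 10). The latest of these is day 15, so internal playtest runs day 15 to 15 + 1 = day 16.
Patch build has to wait for internal playtest (finishes day 16, plus 2-day gap → day 18); the design doc (finishes day 4); code integration (finishes day 15). The latest of these is day 18, so patch build runs day 18 to 18 + 9 = day 27.
All tasks are finished once the last one completes. Finish times: The design doc at 4, Asset creation at 10, Code integration at 15, Internal playtest at 16, QA pass at 27, Patch build at 27. The latest is day 27.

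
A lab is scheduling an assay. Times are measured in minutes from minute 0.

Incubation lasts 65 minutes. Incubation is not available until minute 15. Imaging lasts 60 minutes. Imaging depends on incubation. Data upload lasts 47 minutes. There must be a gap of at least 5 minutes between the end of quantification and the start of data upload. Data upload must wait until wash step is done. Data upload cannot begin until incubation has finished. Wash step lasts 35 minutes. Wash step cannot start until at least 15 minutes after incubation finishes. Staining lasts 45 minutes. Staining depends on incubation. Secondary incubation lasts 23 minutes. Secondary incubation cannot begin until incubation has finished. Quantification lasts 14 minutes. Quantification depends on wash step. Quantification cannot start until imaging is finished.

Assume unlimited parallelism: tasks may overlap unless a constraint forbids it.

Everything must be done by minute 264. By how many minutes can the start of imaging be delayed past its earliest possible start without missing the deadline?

After its own release at minute 15, incubation can start at minute 15 and finishes at minute 80.
Imaging cannot begin until incubation (finishes minute 80). It runs from minute 80 to 80 + 60 = minute 140.

Working backward from the deadline:
Data upload has no dependents, so it just needs to finish by minute 264. Starting by 264 − 47 = minute 217 achieves that.
Quantification feeds into data upload (must start by minute 217, minus 5-minute gap → minute 212); so quantification must finish by minute 212 and therefore start by minute 198.
Since quantification (must start by minute 198) depends on it, imaging must finish by minute 198. Backing off its 60-minute duration gives a latest start of minute 138.
So imaging can start as early as minute 80 and as late as minute 138, giving 138 − 80 = 58 minutes of slack.

58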